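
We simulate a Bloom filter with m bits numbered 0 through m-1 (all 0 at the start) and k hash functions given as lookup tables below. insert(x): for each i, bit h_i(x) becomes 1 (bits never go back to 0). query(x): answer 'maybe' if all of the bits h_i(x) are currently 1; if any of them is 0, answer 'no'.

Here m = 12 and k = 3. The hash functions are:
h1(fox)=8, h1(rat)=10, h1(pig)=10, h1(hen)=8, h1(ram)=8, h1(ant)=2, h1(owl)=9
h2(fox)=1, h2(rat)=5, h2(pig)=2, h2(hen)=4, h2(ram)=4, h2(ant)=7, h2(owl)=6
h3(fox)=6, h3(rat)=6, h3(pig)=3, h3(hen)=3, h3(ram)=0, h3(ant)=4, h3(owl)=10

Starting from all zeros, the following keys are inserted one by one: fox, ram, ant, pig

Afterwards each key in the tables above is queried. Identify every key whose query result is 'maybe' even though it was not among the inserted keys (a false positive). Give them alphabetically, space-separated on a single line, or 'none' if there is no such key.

Answer: hen

Derivation:
Start: bits=000000000000
After insert 'fox': sets bits 1 6 8 -> bits=010000101000
After insert 'ram': sets bits 0 4 8 -> bits=110010101000
After insert 'ant': sets bits 2 4 7 -> bits=111010111000
After insert 'pig': sets bits 2 3 10 -> bits=111110111010
Not inserted: hen owl rat — query each against bits=111110111010:
query hen: checks bit3=1, bit4=1, bit8=1 (all 1) -> maybe => FALSE POSITIVE
query owl: checks bit6=1, bit9=0, bit10=1 (has a 0) -> no => not a false positive
query rat: checks bit5=0, bit6=1, bit10=1 (has a 0) -> no => not a false positive
False positives (alphabetical): hen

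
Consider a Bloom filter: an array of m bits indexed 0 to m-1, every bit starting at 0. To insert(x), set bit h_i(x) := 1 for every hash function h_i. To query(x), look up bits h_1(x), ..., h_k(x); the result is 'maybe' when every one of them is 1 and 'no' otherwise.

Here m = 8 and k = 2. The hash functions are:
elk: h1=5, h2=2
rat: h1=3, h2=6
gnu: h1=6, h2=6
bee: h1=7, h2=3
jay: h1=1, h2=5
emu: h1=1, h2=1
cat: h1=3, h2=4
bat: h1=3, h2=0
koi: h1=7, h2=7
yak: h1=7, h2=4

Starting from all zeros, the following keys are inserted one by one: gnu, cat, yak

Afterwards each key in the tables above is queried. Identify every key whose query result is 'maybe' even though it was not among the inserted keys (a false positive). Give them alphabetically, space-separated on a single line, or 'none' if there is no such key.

Start: bits=00000000
After insert 'gnu': sets bits 6 -> bits=00000010
After insert 'cat': sets bits 3 4 -> bits=00011010
After insert 'yak': sets bits 4 7 -> bits=00011011
Not inserted: bat bee elk emu jay koi rat — query each against bits=00011011:
query bat: checks bit0=0, bit3=1 (has a 0) -> no => not a false positive
query bee: checks bit3=1, bit7=1 (all 1) -> maybe => FALSE POSITIVE
query elk: checks bit2=0, bit5=0 (has a 0) -> no => not a false positive
query emu: checks bit1=0 (has a 0) -> no => not a false positive
query jay: checks bit1=0, bit5=0 (has a 0) -> no => not a false positive
query koi: checks bit7=1 (all 1) -> maybe => FALSE POSITIVE
query rat: checks bit3=1, bit6=1 (all 1) -> maybe => FALSE POSITIVE
False positives (alphabetical): bee koi rat

Answer: bee koi rat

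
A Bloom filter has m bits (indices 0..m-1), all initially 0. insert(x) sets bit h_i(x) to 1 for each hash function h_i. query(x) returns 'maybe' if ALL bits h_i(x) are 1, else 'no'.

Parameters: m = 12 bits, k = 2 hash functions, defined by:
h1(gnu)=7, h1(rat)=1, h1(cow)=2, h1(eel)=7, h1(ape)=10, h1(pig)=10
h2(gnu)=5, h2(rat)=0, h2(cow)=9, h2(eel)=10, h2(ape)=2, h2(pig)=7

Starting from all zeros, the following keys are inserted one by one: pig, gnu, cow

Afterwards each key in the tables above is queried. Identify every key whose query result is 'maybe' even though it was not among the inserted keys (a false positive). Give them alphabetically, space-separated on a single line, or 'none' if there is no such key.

Start: bits=000000000000
After insert 'pig': sets bits 7 10 -> bits=000000010010
After insert 'gnu': sets bits 5 7 -> bits=000001010010
After insert 'cow': sets bits 2 9 -> bits=001001010110
Not inserted: ape eel rat — query each against bits=001001010110:
query ape: checks bit2=1, bit10=1 (all 1) -> maybe => FALSE POSITIVE
query eel: checks bit7=1, bit10=1 (all 1) -> maybe => FALSE POSITIVE
query rat: checks bit0=0, bit1=0 (has a 0) -> no => not a false positive
False positives (alphabetical): ape eel

Answer: ape eel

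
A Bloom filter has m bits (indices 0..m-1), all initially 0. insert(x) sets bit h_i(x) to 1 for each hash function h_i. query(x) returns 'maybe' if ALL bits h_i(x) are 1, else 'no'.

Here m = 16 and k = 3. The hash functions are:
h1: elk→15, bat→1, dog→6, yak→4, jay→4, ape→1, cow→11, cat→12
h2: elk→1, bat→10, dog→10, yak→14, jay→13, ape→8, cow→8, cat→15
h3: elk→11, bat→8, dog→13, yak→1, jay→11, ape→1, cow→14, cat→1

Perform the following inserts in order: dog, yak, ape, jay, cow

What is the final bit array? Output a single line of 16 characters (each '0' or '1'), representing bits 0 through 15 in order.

Start: bits=0000000000000000
After insert 'dog': sets bits 6 10 13 -> bits=0000001000100100
After insert 'yak': sets bits 1 4 14 -> bits=0100101000100110
After insert 'ape': sets bits 1 8 -> bits=0100101010100110
After insert 'jay': sets bits 4 11 13 -> bits=0100101010110110
After insert 'cow': sets bits 8 11 14 -> bits=0100101010110110

Answer: 0100101010110110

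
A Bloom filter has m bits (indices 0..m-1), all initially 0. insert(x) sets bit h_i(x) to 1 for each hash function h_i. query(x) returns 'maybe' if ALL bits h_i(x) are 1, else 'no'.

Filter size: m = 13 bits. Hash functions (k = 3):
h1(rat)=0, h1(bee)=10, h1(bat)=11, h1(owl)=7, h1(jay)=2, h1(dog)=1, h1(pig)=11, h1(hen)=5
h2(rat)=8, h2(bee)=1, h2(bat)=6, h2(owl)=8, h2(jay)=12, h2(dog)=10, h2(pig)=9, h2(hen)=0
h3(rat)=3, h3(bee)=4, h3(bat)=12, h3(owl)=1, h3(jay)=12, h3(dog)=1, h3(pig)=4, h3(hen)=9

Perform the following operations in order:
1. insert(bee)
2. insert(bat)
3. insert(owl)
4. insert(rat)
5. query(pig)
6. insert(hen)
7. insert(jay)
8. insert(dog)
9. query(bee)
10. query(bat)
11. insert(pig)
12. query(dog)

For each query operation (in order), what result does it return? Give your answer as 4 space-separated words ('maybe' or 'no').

Answer: no maybe maybe maybe

Derivation:
Start: bits=0000000000000
Op 1: insert bee -> sets bits 1 4 10 -> bits=0100100000100
Op 2: insert bat -> sets bits 6 11 12 -> bits=0100101000111
Op 3: insert owl -> sets bits 1 7 8 -> bits=0100101110111
Op 4: insert rat -> sets bits 0 3 8 -> bits=1101101110111
Op 5: query pig -> checks bit4=1, bit9=0, bit11=1 (has a 0) -> no
Op 6: insert hen -> sets bits 0 5 9 -> bits=1101111111111
Op 7: insert jay -> sets bits 2 12 -> bits=1111111111111
Op 8: insert dog -> sets bits 1 10 -> bits=1111111111111
Op 9: query bee -> checks bit1=1, bit4=1, bit10=1 (all 1) -> maybe
Op 10: query bat -> checks bit6=1, bit11=1, bit12=1 (all 1) -> maybe
Op 11: insert pig -> sets bits 4 9 11 -> bits=1111111111111
Op 12: query dog -> checks bit1=1, bit10=1 (all 1) -> maybe
Query results in order: no maybe maybe maybe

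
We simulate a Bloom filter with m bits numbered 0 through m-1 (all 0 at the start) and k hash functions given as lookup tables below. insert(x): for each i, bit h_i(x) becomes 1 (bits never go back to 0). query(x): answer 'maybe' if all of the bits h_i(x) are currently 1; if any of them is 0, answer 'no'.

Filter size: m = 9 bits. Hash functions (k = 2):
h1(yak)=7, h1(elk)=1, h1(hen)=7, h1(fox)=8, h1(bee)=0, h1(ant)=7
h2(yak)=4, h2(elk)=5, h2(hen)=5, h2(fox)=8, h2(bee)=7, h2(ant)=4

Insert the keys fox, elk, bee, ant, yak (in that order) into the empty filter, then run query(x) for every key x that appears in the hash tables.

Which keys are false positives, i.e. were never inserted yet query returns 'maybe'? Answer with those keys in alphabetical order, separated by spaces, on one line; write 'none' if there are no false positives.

Start: bits=000000000
After insert 'fox': sets bits 8 -> bits=000000001
After insert 'elk': sets bits 1 5 -> bits=010001001
After insert 'bee': sets bits 0 7 -> bits=110001011
After insert 'ant': sets bits 4 7 -> bits=110011011
After insert 'yak': sets bits 4 7 -> bits=110011011
Not inserted: hen — query each against bits=110011011:
query hen: checks bit5=1, bit7=1 (all 1) -> maybe => FALSE POSITIVE
False positives (alphabetical): hen

Answer: hen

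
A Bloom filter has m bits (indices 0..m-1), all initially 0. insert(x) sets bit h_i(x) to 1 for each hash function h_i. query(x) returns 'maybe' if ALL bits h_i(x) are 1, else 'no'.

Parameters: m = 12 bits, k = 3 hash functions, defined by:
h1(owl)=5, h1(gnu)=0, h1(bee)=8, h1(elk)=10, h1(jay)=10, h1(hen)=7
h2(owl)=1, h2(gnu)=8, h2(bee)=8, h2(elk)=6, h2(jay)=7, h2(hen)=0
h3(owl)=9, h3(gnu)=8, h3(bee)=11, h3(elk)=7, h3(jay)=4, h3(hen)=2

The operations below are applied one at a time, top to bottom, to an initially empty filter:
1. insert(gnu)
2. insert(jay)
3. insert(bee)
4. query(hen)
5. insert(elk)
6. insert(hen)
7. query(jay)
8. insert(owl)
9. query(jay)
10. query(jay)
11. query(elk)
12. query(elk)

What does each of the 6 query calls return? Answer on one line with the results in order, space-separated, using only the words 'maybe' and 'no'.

Start: bits=000000000000
Op 1: insert gnu -> sets bits 0 8 -> bits=100000001000
Op 2: insert jay -> sets bits 4 7 10 -> bits=100010011010
Op 3: insert bee -> sets bits 8 11 -> bits=100010011011
Op 4: query hen -> checks bit0=1, bit2=0, bit7=1 (has a 0) -> no
Op 5: insert elk -> sets bits 6 7 10 -> bits=100010111011
Op 6: insert hen -> sets bits 0 2 7 -> bits=101010111011
Op 7: query jay -> checks bit4=1, bit7=1, bit10=1 (all 1) -> maybe
Op 8: insert owl -> sets bits 1 5 9 -> bits=111011111111
Op 9: query jay -> checks bit4=1, bit7=1, bit10=1 (all 1) -> maybe
Op 10: query jay -> checks bit4=1, bit7=1, bit10=1 (all 1) -> maybe
Op 11: query elk -> checks bit6=1, bit7=1, bit10=1 (all 1) -> maybe
Op 12: query elk -> checks bit6=1, bit7=1, bit10=1 (all 1) -> maybe
Query results in order: no maybe maybe maybe maybe maybe

Answer: no maybe maybe maybe maybe maybe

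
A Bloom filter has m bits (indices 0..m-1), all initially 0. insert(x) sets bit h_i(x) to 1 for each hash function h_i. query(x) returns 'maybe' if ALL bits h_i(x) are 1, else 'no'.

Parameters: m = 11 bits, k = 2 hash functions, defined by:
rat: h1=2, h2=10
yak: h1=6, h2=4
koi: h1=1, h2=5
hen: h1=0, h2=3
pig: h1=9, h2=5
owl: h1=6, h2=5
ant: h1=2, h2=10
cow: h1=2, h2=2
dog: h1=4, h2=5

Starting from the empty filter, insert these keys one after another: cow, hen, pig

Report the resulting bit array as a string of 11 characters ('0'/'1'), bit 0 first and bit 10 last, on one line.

Answer: 10110100010

Derivation:
Start: bits=00000000000
After insert 'cow': sets bits 2 -> bits=00100000000
After insert 'hen': sets bits 0 3 -> bits=10110000000
After insert 'pig': sets bits 5 9 -> bits=10110100010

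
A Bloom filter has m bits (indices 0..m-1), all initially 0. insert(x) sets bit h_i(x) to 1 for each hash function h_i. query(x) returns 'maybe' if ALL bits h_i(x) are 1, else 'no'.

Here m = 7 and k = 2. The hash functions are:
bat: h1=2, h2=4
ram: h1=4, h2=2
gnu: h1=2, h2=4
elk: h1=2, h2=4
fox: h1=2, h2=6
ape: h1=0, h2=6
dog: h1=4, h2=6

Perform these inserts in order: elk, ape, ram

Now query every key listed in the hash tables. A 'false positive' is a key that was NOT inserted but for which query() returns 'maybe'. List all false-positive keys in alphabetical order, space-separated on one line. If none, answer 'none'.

Answer: bat dog fox gnu

Derivation:
Start: bits=0000000
After insert 'elk': sets bits 2 4 -> bits=0010100
After insert 'ape': sets bits 0 6 -> bits=1010101
After insert 'ram': sets bits 2 4 -> bits=1010101
Not inserted: bat dog fox gnu — query each against bits=1010101:
query bat: checks bit2=1, bit4=1 (all 1) -> maybe => FALSE POSITIVE
query dog: checks bit4=1, bit6=1 (all 1) -> maybe => FALSE POSITIVE
query fox: checks bit2=1, bit6=1 (all 1) -> maybe => FALSE POSITIVE
query gnu: checks bit2=1, bit4=1 (all 1) -> maybe => FALSE POSITIVE
False positives (alphabetical): bat dog fox gnu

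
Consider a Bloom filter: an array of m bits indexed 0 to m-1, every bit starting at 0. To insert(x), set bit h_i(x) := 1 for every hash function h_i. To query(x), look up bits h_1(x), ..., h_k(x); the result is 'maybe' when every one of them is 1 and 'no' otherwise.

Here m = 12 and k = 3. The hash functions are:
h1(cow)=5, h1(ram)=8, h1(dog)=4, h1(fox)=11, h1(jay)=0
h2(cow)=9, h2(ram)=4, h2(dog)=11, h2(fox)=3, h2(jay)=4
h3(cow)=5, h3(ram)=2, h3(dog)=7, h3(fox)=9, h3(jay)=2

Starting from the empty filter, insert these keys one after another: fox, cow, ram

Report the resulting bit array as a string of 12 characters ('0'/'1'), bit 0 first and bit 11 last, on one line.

Answer: 001111001101

Derivation:
Start: bits=000000000000
After insert 'fox': sets bits 3 9 11 -> bits=000100000101
After insert 'cow': sets bits 5 9 -> bits=000101000101
After insert 'ram': sets bits 2 4 8 -> bits=001111001101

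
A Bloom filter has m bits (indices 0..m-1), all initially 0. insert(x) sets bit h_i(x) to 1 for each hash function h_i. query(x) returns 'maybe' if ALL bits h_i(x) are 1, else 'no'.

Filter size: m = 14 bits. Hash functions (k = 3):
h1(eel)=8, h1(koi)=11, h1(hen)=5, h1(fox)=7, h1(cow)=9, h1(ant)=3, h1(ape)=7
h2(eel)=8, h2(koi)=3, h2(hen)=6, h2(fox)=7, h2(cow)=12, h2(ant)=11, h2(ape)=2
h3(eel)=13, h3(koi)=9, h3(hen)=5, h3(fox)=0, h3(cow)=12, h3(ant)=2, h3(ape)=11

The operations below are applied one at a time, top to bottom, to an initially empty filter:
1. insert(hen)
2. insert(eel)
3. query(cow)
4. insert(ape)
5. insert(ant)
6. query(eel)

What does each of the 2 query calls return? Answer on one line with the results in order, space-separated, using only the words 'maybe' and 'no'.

Start: bits=00000000000000
Op 1: insert hen -> sets bits 5 6 -> bits=00000110000000
Op 2: insert eel -> sets bits 8 13 -> bits=00000110100001
Op 3: query cow -> checks bit9=0, bit12=0 (has a 0) -> no
Op 4: insert ape -> sets bits 2 7 11 -> bits=00100111100101
Op 5: insert ant -> sets bits 2 3 11 -> bits=00110111100101
Op 6: query eel -> checks bit8=1, bit13=1 (all 1) -> maybe
Query results in order: no maybe

Answer: no maybe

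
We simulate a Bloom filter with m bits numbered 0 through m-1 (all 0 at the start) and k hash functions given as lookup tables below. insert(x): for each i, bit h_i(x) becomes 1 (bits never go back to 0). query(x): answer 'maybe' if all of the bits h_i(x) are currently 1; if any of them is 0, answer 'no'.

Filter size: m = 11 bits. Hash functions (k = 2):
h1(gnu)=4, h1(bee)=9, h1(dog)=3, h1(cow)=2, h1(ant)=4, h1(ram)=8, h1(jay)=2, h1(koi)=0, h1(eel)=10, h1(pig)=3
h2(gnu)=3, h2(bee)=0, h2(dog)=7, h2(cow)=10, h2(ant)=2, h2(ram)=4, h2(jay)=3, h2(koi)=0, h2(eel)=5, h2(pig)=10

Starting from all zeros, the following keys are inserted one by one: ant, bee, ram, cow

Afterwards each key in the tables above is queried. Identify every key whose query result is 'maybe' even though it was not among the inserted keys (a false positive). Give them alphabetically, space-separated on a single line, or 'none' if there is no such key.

Answer: koi

Derivation:
Start: bits=00000000000
After insert 'ant': sets bits 2 4 -> bits=00101000000
After insert 'bee': sets bits 0 9 -> bits=10101000010
After insert 'ram': sets bits 4 8 -> bits=10101000110
After insert 'cow': sets bits 2 10 -> bits=10101000111
Not inserted: dog eel gnu jay koi pig — query each against bits=10101000111:
query dog: checks bit3=0, bit7=0 (has a 0) -> no => not a false positive
query eel: checks bit5=0, bit10=1 (has a 0) -> no => not a false positive
query gnu: checks bit3=0, bit4=1 (has a 0) -> no => not a false positive
query jay: checks bit2=1, bit3=0 (has a 0) -> no => not a false positive
query koi: checks bit0=1 (all 1) -> maybe => FALSE POSITIVE
query pig: checks bit3=0, bit10=1 (has a 0) -> no => not a false positive
False positives (alphabetical): koi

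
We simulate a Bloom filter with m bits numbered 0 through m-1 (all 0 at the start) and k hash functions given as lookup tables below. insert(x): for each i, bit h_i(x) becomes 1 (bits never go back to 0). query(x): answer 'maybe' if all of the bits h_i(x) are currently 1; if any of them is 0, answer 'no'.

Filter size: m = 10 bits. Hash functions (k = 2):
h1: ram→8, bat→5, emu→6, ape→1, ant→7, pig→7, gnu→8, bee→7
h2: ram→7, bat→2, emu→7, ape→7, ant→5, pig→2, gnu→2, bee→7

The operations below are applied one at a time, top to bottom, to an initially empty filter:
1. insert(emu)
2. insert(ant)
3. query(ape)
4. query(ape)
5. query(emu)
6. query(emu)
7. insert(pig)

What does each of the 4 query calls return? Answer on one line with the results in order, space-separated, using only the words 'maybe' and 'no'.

Answer: no no maybe maybe

Derivation:
Start: bits=0000000000
Op 1: insert emu -> sets bits 6 7 -> bits=0000001100
Op 2: insert ant -> sets bits 5 7 -> bits=0000011100
Op 3: query ape -> checks bit1=0, bit7=1 (has a 0) -> no
Op 4: query ape -> checks bit1=0, bit7=1 (has a 0) -> no
Op 5: query emu -> checks bit6=1, bit7=1 (all 1) -> maybe
Op 6: query emu -> checks bit6=1, bit7=1 (all 1) -> maybe
Op 7: insert pig -> sets bits 2 7 -> bits=0010011100
Query results in order: no no maybe maybe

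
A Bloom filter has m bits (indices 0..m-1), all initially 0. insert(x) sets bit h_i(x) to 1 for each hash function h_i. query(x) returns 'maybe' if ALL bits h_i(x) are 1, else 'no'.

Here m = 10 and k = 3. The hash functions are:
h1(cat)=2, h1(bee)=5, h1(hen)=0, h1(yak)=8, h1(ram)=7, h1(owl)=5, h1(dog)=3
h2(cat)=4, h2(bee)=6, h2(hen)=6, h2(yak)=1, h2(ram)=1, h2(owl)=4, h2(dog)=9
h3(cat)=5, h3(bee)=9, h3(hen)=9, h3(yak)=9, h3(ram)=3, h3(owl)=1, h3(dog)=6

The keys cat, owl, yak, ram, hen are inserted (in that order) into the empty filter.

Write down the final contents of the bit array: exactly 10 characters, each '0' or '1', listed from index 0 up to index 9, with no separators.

Start: bits=0000000000
After insert 'cat': sets bits 2 4 5 -> bits=0010110000
After insert 'owl': sets bits 1 4 5 -> bits=0110110000
After insert 'yak': sets bits 1 8 9 -> bits=0110110011
After insert 'ram': sets bits 1 3 7 -> bits=0111110111
After insert 'hen': sets bits 0 6 9 -> bits=1111111111

Answer: 1111111111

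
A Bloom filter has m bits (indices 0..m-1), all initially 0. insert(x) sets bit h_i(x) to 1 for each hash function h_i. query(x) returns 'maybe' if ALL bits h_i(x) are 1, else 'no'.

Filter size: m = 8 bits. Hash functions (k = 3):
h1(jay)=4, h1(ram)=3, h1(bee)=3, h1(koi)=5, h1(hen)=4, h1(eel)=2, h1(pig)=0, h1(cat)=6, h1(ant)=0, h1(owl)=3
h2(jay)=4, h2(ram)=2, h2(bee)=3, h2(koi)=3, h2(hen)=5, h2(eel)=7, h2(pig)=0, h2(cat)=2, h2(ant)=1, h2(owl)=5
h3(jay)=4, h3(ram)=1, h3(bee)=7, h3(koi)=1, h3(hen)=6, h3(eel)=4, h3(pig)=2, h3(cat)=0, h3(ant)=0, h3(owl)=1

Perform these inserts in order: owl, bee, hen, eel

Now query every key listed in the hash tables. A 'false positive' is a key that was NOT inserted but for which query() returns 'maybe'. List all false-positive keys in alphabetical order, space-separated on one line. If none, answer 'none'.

Start: bits=00000000
After insert 'owl': sets bits 1 3 5 -> bits=01010100
After insert 'bee': sets bits 3 7 -> bits=01010101
After insert 'hen': sets bits 4 5 6 -> bits=01011111
After insert 'eel': sets bits 2 4 7 -> bits=01111111
Not inserted: ant cat jay koi pig ram — query each against bits=01111111:
query ant: checks bit0=0, bit1=1 (has a 0) -> no => not a false positive
query cat: checks bit0=0, bit2=1, bit6=1 (has a 0) -> no => not a false positive
query jay: checks bit4=1 (all 1) -> maybe => FALSE POSITIVE
query koi: checks bit1=1, bit3=1, bit5=1 (all 1) -> maybe => FALSE POSITIVE
query pig: checks bit0=0, bit2=1 (has a 0) -> no => not a false positive
query ram: checks bit1=1, bit2=1, bit3=1 (all 1) -> maybe => FALSE POSITIVE
False positives (alphabetical): jay koi ram

Answer: jay koi ram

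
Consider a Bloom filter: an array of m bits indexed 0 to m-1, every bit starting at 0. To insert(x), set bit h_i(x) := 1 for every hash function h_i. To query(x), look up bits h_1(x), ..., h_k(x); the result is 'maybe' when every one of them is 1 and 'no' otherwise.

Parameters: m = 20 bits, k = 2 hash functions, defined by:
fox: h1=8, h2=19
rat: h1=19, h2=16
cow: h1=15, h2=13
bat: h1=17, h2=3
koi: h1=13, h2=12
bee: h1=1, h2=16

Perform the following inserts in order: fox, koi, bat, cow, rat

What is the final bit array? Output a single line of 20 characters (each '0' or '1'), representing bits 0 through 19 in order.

Answer: 00010000100011011101

Derivation:
Start: bits=00000000000000000000
After insert 'fox': sets bits 8 19 -> bits=00000000100000000001
After insert 'koi': sets bits 12 13 -> bits=00000000100011000001
After insert 'bat': sets bits 3 17 -> bits=00010000100011000101
After insert 'cow': sets bits 13 15 -> bits=00010000100011010101
After insert 'rat': sets bits 16 19 -> bits=00010000100011011101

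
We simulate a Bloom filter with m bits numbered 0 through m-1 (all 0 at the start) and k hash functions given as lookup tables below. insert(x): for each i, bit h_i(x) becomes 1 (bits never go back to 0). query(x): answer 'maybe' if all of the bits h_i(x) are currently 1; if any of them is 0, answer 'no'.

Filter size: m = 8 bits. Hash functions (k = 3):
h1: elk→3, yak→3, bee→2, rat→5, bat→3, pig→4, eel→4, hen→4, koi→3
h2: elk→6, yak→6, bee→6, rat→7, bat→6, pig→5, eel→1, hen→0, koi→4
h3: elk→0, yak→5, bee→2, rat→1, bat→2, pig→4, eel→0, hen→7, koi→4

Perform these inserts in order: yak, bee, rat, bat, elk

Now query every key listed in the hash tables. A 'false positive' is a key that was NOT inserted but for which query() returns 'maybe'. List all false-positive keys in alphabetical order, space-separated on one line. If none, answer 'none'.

Answer: none

Derivation:
Start: bits=00000000
After insert 'yak': sets bits 3 5 6 -> bits=00010110
After insert 'bee': sets bits 2 6 -> bits=00110110
After insert 'rat': sets bits 1 5 7 -> bits=01110111
After insert 'bat': sets bits 2 3 6 -> bits=01110111
After insert 'elk': sets bits 0 3 6 -> bits=11110111
Not inserted: eel hen koi pig — query each against bits=11110111:
query eel: checks bit0=1, bit1=1, bit4=0 (has a 0) -> no => not a false positive
query hen: checks bit0=1, bit4=0, bit7=1 (has a 0) -> no => not a false positive
query koi: checks bit3=1, bit4=0 (has a 0) -> no => not a false positive
query pig: checks bit4=0, bit5=1 (has a 0) -> no => not a false positive
False positives (alphabetical): none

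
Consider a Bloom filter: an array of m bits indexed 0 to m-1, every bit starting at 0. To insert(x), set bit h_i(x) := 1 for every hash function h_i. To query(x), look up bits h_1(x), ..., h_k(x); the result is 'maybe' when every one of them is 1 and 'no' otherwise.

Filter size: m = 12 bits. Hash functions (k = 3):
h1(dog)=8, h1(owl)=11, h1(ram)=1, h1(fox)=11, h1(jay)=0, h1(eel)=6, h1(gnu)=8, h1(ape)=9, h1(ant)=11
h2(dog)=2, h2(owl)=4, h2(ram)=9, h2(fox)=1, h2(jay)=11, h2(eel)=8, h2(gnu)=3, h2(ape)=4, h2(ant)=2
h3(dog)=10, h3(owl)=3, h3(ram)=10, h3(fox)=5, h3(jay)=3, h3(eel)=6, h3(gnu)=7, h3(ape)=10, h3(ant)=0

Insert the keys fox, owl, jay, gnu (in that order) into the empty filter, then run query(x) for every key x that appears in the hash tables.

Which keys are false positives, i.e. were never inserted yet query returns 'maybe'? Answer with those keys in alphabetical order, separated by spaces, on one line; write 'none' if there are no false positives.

Start: bits=000000000000
After insert 'fox': sets bits 1 5 11 -> bits=010001000001
After insert 'owl': sets bits 3 4 11 -> bits=010111000001
After insert 'jay': sets bits 0 3 11 -> bits=110111000001
After insert 'gnu': sets bits 3 7 8 -> bits=110111011001
Not inserted: ant ape dog eel ram — query each against bits=110111011001:
query ant: checks bit0=1, bit2=0, bit11=1 (has a 0) -> no => not a false positive
query ape: checks bit4=1, bit9=0, bit10=0 (has a 0) -> no => not a false positive
query dog: checks bit2=0, bit8=1, bit10=0 (has a 0) -> no => not a false positive
query eel: checks bit6=0, bit8=1 (has a 0) -> no => not a false positive
query ram: checks bit1=1, bit9=0, bit10=0 (has a 0) -> no => not a false positive
False positives (alphabetical): none

Answer: none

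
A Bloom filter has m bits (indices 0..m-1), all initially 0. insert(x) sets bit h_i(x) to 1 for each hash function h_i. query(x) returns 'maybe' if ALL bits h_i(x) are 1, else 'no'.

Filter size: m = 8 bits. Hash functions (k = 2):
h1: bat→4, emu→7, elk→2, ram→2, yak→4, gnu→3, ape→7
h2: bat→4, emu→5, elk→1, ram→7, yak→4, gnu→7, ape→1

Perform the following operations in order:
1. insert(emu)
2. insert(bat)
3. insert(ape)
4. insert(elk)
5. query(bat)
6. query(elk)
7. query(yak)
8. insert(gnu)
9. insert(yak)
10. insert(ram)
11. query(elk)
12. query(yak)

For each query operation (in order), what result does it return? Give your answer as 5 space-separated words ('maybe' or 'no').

Answer: maybe maybe maybe maybe maybe

Derivation:
Start: bits=00000000
Op 1: insert emu -> sets bits 5 7 -> bits=00000101
Op 2: insert bat -> sets bits 4 -> bits=00001101
Op 3: insert ape -> sets bits 1 7 -> bits=01001101
Op 4: insert elk -> sets bits 1 2 -> bits=01101101
Op 5: query bat -> checks bit4=1 (all 1) -> maybe
Op 6: query elk -> checks bit1=1, bit2=1 (all 1) -> maybe
Op 7: query yak -> checks bit4=1 (all 1) -> maybe
Op 8: insert gnu -> sets bits 3 7 -> bits=01111101
Op 9: insert yak -> sets bits 4 -> bits=01111101
Op 10: insert ram -> sets bits 2 7 -> bits=01111101
Op 11: query elk -> checks bit1=1, bit2=1 (all 1) -> maybe
Op 12: query yak -> checks bit4=1 (all 1) -> maybe
Query results in order: maybe maybe maybe maybe maybe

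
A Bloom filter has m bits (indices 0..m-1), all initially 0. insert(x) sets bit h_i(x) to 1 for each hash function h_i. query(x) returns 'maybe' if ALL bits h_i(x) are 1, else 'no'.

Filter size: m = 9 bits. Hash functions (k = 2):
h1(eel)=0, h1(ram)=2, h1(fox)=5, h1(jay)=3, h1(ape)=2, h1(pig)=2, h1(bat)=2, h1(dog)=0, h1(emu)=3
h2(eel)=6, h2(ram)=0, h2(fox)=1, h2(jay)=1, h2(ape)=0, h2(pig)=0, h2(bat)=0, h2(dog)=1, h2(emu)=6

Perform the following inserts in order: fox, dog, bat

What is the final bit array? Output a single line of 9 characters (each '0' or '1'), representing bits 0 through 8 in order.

Answer: 111001000

Derivation:
Start: bits=000000000
After insert 'fox': sets bits 1 5 -> bits=010001000
After insert 'dog': sets bits 0 1 -> bits=110001000
After insert 'bat': sets bits 0 2 -> bits=111001000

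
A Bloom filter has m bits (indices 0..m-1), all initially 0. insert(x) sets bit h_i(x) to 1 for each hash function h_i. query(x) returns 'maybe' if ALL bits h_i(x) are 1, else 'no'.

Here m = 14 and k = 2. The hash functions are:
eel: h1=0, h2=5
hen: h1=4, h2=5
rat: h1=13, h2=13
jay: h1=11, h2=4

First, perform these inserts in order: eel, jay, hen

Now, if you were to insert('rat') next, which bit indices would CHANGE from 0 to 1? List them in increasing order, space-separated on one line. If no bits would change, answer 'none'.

Answer: 13

Derivation:
Start: bits=00000000000000
After insert 'eel': sets bits 0 5 -> bits=10000100000000
After insert 'jay': sets bits 4 11 -> bits=10001100000100
After insert 'hen': sets bits 4 5 -> bits=10001100000100
insert 'rat' would touch bits 13; currently bit13=0
Bits that are 0 among those (would change 0->1): 13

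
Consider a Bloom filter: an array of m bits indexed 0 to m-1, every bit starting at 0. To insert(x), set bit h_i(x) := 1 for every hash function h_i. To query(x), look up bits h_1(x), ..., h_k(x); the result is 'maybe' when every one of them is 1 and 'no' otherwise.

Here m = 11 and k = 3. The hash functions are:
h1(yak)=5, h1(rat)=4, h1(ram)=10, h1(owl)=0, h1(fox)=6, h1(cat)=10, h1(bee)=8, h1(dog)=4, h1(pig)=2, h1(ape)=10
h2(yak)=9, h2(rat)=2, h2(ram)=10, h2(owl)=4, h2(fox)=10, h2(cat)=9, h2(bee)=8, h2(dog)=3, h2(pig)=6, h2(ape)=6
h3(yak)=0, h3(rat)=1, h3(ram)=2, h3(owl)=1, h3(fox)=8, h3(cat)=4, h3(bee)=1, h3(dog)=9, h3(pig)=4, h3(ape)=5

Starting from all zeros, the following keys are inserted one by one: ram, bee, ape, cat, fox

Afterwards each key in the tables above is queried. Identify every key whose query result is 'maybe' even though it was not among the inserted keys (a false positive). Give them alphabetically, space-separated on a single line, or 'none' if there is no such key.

Answer: pig rat

Derivation:
Start: bits=00000000000
After insert 'ram': sets bits 2 10 -> bits=00100000001
After insert 'bee': sets bits 1 8 -> bits=01100000101
After insert 'ape': sets bits 5 6 10 -> bits=01100110101
After insert 'cat': sets bits 4 9 10 -> bits=01101110111
After insert 'fox': sets bits 6 8 10 -> bits=01101110111
Not inserted: dog owl pig rat yak — query each against bits=01101110111:
query dog: checks bit3=0, bit4=1, bit9=1 (has a 0) -> no => not a false positive
query owl: checks bit0=0, bit1=1, bit4=1 (has a 0) -> no => not a false positive
query pig: checks bit2=1, bit4=1, bit6=1 (all 1) -> maybe => FALSE POSITIVE
query rat: checks bit1=1, bit2=1, bit4=1 (all 1) -> maybe => FALSE POSITIVE
query yak: checks bit0=0, bit5=1, bit9=1 (has a 0) -> no => not a false positive
False positives (alphabetical): pig rat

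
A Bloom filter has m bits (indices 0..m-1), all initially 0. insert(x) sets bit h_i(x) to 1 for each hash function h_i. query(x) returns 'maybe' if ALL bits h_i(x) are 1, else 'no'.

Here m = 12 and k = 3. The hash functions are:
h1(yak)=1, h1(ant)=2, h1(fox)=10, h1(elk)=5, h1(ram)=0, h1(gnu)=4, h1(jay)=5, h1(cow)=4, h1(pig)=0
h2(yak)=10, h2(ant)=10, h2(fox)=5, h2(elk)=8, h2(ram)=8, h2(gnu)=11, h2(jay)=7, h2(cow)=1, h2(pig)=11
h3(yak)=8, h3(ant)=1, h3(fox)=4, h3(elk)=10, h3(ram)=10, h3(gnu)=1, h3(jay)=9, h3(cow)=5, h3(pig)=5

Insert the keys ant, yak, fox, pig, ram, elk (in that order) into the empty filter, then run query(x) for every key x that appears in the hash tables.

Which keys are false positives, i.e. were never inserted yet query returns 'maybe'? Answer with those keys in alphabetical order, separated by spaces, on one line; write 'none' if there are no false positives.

Start: bits=000000000000
After insert 'ant': sets bits 1 2 10 -> bits=011000000010
After insert 'yak': sets bits 1 8 10 -> bits=011000001010
After insert 'fox': sets bits 4 5 10 -> bits=011011001010
After insert 'pig': sets bits 0 5 11 -> bits=111011001011
After insert 'ram': sets bits 0 8 10 -> bits=111011001011
After insert 'elk': sets bits 5 8 10 -> bits=111011001011
Not inserted: cow gnu jay — query each against bits=111011001011:
query cow: checks bit1=1, bit4=1, bit5=1 (all 1) -> maybe => FALSE POSITIVE
query gnu: checks bit1=1, bit4=1, bit11=1 (all 1) -> maybe => FALSE POSITIVE
query jay: checks bit5=1, bit7=0, bit9=0 (has a 0) -> no => not a false positive
False positives (alphabetical): cow gnu

Answer: cow gnu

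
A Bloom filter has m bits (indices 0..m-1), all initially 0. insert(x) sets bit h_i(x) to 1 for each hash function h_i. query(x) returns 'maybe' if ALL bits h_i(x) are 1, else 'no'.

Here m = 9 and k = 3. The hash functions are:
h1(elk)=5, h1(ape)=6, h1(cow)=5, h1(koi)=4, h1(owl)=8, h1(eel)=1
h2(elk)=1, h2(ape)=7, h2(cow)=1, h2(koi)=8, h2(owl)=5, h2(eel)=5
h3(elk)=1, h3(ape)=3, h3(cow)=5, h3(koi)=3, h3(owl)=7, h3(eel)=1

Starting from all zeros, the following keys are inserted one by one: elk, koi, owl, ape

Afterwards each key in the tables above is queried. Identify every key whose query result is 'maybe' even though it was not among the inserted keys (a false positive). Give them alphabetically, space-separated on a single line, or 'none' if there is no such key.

Answer: cow eel

Derivation:
Start: bits=000000000
After insert 'elk': sets bits 1 5 -> bits=010001000
After insert 'koi': sets bits 3 4 8 -> bits=010111001
After insert 'owl': sets bits 5 7 8 -> bits=010111011
After insert 'ape': sets bits 3 6 7 -> bits=010111111
Not inserted: cow eel — query each against bits=010111111:
query cow: checks bit1=1, bit5=1 (all 1) -> maybe => FALSE POSITIVE
query eel: checks bit1=1, bit5=1 (all 1) -> maybe => FALSE POSITIVE
False positives (alphabetical): cow eel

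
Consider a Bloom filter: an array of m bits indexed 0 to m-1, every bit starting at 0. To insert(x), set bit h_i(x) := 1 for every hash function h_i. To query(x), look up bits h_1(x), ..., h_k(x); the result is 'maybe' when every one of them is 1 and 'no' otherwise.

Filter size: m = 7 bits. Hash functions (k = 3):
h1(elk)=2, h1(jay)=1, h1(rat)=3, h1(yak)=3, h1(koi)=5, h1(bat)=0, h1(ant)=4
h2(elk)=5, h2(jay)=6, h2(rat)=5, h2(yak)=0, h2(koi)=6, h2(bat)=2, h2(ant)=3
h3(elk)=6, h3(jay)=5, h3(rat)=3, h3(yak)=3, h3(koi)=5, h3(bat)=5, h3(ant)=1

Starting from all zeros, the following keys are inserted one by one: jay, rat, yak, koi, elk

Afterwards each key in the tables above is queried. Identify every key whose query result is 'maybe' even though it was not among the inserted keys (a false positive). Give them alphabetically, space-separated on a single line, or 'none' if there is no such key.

Answer: bat

Derivation:
Start: bits=0000000
After insert 'jay': sets bits 1 5 6 -> bits=0100011
After insert 'rat': sets bits 3 5 -> bits=0101011
After insert 'yak': sets bits 0 3 -> bits=1101011
After insert 'koi': sets bits 5 6 -> bits=1101011
After insert 'elk': sets bits 2 5 6 -> bits=1111011
Not inserted: ant bat — query each against bits=1111011:
query ant: checks bit1=1, bit3=1, bit4=0 (has a 0) -> no => not a false positive
query bat: checks bit0=1, bit2=1, bit5=1 (all 1) -> maybe => FALSE POSITIVE
False positives (alphabetical): bat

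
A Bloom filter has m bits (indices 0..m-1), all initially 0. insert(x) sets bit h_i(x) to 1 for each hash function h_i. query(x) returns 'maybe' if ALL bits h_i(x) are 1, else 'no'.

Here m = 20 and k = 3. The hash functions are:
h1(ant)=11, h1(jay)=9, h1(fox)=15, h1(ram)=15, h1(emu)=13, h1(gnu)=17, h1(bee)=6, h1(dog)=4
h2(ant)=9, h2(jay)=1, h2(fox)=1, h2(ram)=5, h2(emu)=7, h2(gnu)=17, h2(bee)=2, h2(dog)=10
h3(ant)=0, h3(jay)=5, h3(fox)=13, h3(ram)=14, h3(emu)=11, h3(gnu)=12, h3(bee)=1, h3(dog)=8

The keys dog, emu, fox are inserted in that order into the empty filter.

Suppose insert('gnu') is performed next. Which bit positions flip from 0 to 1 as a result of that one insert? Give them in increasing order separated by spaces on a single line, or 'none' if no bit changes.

Answer: 12 17

Derivation:
Start: bits=00000000000000000000
After insert 'dog': sets bits 4 8 10 -> bits=00001000101000000000
After insert 'emu': sets bits 7 11 13 -> bits=00001001101101000000
After insert 'fox': sets bits 1 13 15 -> bits=01001001101101010000
insert 'gnu' would touch bits 12 17; currently bit12=0, bit17=0
Bits that are 0 among those (would change 0->1): 12 17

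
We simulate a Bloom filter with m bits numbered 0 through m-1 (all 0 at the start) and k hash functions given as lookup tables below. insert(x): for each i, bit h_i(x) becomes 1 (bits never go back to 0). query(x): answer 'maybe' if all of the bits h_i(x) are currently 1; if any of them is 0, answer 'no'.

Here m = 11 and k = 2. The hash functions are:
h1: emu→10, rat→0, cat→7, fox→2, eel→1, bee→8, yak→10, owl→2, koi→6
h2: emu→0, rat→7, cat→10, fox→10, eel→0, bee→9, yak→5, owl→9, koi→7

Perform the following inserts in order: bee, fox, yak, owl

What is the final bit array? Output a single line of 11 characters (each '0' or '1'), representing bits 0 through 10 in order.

Answer: 00100100111

Derivation:
Start: bits=00000000000
After insert 'bee': sets bits 8 9 -> bits=00000000110
After insert 'fox': sets bits 2 10 -> bits=00100000111
After insert 'yak': sets bits 5 10 -> bits=00100100111
After insert 'owl': sets bits 2 9 -> bits=00100100111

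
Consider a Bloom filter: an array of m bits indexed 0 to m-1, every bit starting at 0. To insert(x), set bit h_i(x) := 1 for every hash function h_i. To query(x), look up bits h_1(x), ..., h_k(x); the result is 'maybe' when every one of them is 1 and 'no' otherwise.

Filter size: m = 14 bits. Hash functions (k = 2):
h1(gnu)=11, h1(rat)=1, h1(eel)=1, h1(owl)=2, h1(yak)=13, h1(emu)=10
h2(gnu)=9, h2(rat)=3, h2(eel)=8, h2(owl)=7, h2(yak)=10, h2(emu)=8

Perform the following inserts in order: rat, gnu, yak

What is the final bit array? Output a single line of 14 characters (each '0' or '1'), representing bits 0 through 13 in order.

Start: bits=00000000000000
After insert 'rat': sets bits 1 3 -> bits=01010000000000
After insert 'gnu': sets bits 9 11 -> bits=01010000010100
After insert 'yak': sets bits 10 13 -> bits=01010000011101

Answer: 01010000011101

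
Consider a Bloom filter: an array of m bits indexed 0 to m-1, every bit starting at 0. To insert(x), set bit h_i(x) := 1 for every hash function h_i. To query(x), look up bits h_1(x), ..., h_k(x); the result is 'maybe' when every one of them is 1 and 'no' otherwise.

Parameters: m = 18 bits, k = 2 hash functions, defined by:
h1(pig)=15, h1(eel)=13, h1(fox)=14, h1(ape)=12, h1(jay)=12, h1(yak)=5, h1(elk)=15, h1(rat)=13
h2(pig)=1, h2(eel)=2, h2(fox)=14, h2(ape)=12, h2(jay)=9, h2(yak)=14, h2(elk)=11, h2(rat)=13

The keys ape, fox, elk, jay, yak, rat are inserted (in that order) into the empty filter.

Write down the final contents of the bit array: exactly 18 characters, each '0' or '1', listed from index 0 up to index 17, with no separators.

Answer: 000001000101111100

Derivation:
Start: bits=000000000000000000
After insert 'ape': sets bits 12 -> bits=000000000000100000
After insert 'fox': sets bits 14 -> bits=000000000000101000
After insert 'elk': sets bits 11 15 -> bits=000000000001101100
After insert 'jay': sets bits 9 12 -> bits=000000000101101100
After insert 'yak': sets bits 5 14 -> bits=000001000101101100
After insert 'rat': sets bits 13 -> bits=000001000101111100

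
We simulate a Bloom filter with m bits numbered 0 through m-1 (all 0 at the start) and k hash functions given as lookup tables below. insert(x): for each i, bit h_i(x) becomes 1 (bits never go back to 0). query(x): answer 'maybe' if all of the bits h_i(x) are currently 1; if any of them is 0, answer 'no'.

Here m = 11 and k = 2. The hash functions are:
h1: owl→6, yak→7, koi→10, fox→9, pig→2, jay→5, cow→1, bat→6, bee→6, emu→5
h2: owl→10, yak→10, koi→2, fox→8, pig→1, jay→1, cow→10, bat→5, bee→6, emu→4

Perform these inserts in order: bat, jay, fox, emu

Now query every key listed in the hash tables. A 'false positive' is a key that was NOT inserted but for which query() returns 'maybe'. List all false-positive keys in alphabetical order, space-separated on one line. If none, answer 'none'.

Start: bits=00000000000
After insert 'bat': sets bits 5 6 -> bits=00000110000
After insert 'jay': sets bits 1 5 -> bits=01000110000
After insert 'fox': sets bits 8 9 -> bits=01000110110
After insert 'emu': sets bits 4 5 -> bits=01001110110
Not inserted: bee cow koi owl pig yak — query each against bits=01001110110:
query bee: checks bit6=1 (all 1) -> maybe => FALSE POSITIVE
query cow: checks bit1=1, bit10=0 (has a 0) -> no => not a false positive
query koi: checks bit2=0, bit10=0 (has a 0) -> no => not a false positive
query owl: checks bit6=1, bit10=0 (has a 0) -> no => not a false positive
query pig: checks bit1=1, bit2=0 (has a 0) -> no => not a false positive
query yak: checks bit7=0, bit10=0 (has a 0) -> no => not a false positive
False positives (alphabetical): bee

Answer: bee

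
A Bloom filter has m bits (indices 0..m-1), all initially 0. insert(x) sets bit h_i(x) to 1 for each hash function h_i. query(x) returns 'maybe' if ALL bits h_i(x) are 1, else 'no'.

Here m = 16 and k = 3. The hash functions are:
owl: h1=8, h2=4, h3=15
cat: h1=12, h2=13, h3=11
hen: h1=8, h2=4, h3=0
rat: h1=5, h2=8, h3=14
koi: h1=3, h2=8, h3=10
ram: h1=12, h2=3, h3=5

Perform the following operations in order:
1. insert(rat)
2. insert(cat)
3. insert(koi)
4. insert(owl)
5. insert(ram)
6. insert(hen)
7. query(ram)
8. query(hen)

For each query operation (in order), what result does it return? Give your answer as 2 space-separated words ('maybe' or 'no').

Start: bits=0000000000000000
Op 1: insert rat -> sets bits 5 8 14 -> bits=0000010010000010
Op 2: insert cat -> sets bits 11 12 13 -> bits=0000010010011110
Op 3: insert koi -> sets bits 3 8 10 -> bits=0001010010111110
Op 4: insert owl -> sets bits 4 8 15 -> bits=0001110010111111
Op 5: insert ram -> sets bits 3 5 12 -> bits=0001110010111111
Op 6: insert hen -> sets bits 0 4 8 -> bits=1001110010111111
Op 7: query ram -> checks bit3=1, bit5=1, bit12=1 (all 1) -> maybe
Op 8: query hen -> checks bit0=1, bit4=1, bit8=1 (all 1) -> maybe
Query results in order: maybe maybe

Answer: maybe maybe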